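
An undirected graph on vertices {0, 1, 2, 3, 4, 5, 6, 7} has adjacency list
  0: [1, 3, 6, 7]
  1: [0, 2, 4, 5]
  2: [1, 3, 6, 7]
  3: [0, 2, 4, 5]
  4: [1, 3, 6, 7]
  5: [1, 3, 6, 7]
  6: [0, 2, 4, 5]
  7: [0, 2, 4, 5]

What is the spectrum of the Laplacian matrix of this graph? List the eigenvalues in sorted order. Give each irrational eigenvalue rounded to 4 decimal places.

With the vertex order [0, 1, 2, 3, 4, 5, 6, 7], the degrees are [4, 4, 4, 4, 4, 4, 4, 4], giving D = diag(4, 4, 4, 4, 4, 4, 4, 4) and L = D - A. L is symmetric positive semidefinite, so every eigenvalue is real and nonnegative.

[0, 4, 4, 4, 4, 4, 4, 8]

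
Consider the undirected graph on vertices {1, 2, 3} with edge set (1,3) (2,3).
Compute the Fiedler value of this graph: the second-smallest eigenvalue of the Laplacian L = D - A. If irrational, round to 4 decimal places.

Each diagonal entry of L is the vertex degree and each off-diagonal entry is -1 where an edge is present, 0 otherwise; in the order [1, 2, 3] the diagonal is [1, 1, 2]. The sorted Laplacian eigenvalues are [0, 1, 3]; the algebraic connectivity is the second entry, 1.

1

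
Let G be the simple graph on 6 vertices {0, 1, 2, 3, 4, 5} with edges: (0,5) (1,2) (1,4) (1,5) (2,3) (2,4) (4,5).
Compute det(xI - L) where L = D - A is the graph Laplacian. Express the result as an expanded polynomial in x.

x^6 - 14x^5 + 72x^4 - 164x^3 + 156x^2 - 48x

With the vertex order [0, 1, 2, 3, 4, 5], the degrees are [1, 3, 3, 1, 3, 3], giving D = diag(1, 3, 3, 1, 3, 3) and L = D - A. L has integer entries, so p(x) = det(xI - L) has integer coefficients. Expanding the determinant yields x^6 - 14x^5 + 72x^4 - 164x^3 + 156x^2 - 48x. The coefficient of x^5 equals -trace(L) = -14, matching the sum of degrees. The eigenvalues sum to 14, which equals trace(L) = 2|E|.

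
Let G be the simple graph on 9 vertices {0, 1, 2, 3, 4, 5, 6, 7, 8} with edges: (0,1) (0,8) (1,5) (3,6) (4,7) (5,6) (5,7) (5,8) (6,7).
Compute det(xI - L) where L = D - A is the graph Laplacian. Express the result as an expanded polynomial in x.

x^9 - 18x^8 + 129x^7 - 472x^6 + 939x^5 - 996x^4 + 508x^3 - 96x^2

Each diagonal entry of L is the vertex degree and each off-diagonal entry is -1 where an edge is present, 0 otherwise; in the order [0, 1, 2, 3, 4, 5, 6, 7, 8] the diagonal is [2, 2, 0, 1, 1, 4, 3, 3, 2]. L has integer entries, so p(x) = det(xI - L) has integer coefficients. Expanding the determinant yields x^9 - 18x^8 + 129x^7 - 472x^6 + 939x^5 - 996x^4 + 508x^3 - 96x^2. The constant term is 0 because L is singular (the all-ones vector lies in its kernel).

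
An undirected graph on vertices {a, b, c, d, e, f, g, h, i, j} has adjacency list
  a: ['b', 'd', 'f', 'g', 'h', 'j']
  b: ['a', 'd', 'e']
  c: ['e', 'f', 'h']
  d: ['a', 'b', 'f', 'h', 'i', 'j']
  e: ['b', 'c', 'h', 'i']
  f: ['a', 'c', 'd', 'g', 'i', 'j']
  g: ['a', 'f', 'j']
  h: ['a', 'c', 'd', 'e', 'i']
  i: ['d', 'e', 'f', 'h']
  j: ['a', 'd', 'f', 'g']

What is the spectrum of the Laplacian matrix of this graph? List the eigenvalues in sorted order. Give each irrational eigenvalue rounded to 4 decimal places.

[0, 1.6976, 2.5807, 3.3813, 4.1343, 5, 5.2433, 6.7519, 7.3169, 7.8939]

Each diagonal entry of L is the vertex degree and each off-diagonal entry is -1 where an edge is present, 0 otherwise; in the order [a, b, c, d, e, f, g, h, i, j] the diagonal is [6, 3, 3, 6, 4, 6, 3, 5, 4, 4]. The multiplicity of 0 as a Laplacian eigenvalue equals the number of connected components. The single zero eigenvalue shows the graph is connected. By the matrix-tree theorem the graph has (1/10) * product of the nonzero eigenvalues = 62616 spanning trees. The eigenvalues sum to 44, which equals trace(L) = 2|E|.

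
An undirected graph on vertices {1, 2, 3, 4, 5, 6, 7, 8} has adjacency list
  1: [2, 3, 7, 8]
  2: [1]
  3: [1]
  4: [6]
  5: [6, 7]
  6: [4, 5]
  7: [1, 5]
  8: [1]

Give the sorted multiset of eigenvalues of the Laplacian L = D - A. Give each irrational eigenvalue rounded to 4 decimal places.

With the vertex order [1, 2, 3, 4, 5, 6, 7, 8], the degrees are [4, 1, 1, 1, 2, 2, 2, 1], giving D = diag(4, 1, 1, 1, 2, 2, 2, 1) and L = D - A. The multiplicity of 0 as a Laplacian eigenvalue equals the number of connected components. The single zero eigenvalue shows the graph is connected. By the matrix-tree theorem the graph has (1/8) * product of the nonzero eigenvalues = 1 spanning tree. The eigenvalues sum to 14, which equals trace(L) = 2|E|.

[0, 0.2023, 1, 1, 1, 2.2472, 3.4527, 5.0979]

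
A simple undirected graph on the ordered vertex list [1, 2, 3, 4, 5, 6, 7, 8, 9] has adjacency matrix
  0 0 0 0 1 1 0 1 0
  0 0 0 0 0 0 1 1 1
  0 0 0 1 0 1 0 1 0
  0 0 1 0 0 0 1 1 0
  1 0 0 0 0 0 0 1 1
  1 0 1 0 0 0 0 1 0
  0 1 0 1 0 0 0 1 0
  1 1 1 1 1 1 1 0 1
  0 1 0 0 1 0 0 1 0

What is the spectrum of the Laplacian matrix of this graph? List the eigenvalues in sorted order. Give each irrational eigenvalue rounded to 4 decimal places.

[0, 1.5858, 1.5858, 3, 3, 4.4142, 4.4142, 5, 9]

Each diagonal entry of L is the vertex degree and each off-diagonal entry is -1 where an edge is present, 0 otherwise; in the order [1, 2, 3, 4, 5, 6, 7, 8, 9] the diagonal is [3, 3, 3, 3, 3, 3, 3, 8, 3]. The multiplicity of 0 as a Laplacian eigenvalue equals the number of connected components. The single zero eigenvalue shows the graph is connected. By the matrix-tree theorem the graph has (1/9) * product of the nonzero eigenvalues = 2205 spanning trees.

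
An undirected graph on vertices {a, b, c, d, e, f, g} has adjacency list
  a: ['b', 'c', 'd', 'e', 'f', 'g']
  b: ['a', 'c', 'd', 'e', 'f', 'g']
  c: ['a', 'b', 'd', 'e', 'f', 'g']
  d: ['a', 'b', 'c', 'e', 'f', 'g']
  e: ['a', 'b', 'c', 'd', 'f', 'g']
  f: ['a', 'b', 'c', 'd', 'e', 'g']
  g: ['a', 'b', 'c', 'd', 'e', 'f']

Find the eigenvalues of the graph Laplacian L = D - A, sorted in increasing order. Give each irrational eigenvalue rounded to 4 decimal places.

With the vertex order [a, b, c, d, e, f, g], the degrees are [6, 6, 6, 6, 6, 6, 6], giving D = diag(6, 6, 6, 6, 6, 6, 6) and L = D - A. L is symmetric positive semidefinite, so every eigenvalue is real and nonnegative. There is one zero in the spectrum, matching the 1 component.

[0, 7, 7, 7, 7, 7, 7]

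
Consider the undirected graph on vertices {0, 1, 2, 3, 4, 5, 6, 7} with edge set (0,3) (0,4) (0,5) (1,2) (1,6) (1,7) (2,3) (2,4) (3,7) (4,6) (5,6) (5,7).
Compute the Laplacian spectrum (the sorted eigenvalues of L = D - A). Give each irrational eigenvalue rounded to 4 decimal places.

Reading degrees in the order [0, 1, 2, 3, 4, 5, 6, 7] gives [3, 3, 3, 3, 3, 3, 3, 3]; set D = diag(3, 3, 3, 3, 3, 3, 3, 3) and form L = D - A. Since every row of L sums to 0, the all-ones vector is in the kernel and 0 is an eigenvalue. The single zero eigenvalue shows the graph is connected. By the matrix-tree theorem the graph has (1/8) * product of the nonzero eigenvalues = 384 spanning trees. There is one zero in the spectrum, matching the 1 component.

[0, 2, 2, 2, 4, 4, 4, 6]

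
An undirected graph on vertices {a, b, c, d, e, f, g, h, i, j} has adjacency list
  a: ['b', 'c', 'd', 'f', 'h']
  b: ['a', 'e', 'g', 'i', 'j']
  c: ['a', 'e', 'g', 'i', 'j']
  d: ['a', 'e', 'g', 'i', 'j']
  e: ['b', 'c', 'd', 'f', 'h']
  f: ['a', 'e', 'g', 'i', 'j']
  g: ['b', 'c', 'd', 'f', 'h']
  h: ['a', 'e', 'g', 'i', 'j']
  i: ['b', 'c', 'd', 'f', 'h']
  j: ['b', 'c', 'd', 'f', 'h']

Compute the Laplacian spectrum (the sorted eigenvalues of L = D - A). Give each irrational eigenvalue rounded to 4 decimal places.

Each diagonal entry of L is the vertex degree and each off-diagonal entry is -1 where an edge is present, 0 otherwise; in the order [a, b, c, d, e, f, g, h, i, j] the diagonal is [5, 5, 5, 5, 5, 5, 5, 5, 5, 5]. Since every row of L sums to 0, the all-ones vector is in the kernel and 0 is an eigenvalue. The largest eigenvalue, 10, is at most the vertex count 10.

[0, 5, 5, 5, 5, 5, 5, 5, 5, 10]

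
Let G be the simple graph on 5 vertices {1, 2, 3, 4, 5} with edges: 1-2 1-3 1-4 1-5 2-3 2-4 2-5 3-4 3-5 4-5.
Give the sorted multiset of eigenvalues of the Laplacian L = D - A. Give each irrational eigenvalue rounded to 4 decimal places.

[0, 5, 5, 5, 5]

Each diagonal entry of L is the vertex degree and each off-diagonal entry is -1 where an edge is present, 0 otherwise; in the order [1, 2, 3, 4, 5] the diagonal is [4, 4, 4, 4, 4]. The multiplicity of 0 as a Laplacian eigenvalue equals the number of connected components. By the matrix-tree theorem the graph has (1/5) * product of the nonzero eigenvalues = 125 spanning trees.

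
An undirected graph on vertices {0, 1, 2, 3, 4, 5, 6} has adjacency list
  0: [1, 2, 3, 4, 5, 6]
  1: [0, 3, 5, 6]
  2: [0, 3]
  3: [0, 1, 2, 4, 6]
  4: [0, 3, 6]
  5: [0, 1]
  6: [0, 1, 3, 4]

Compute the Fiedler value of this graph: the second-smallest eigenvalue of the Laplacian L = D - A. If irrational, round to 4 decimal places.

1.6972

With the vertex order [0, 1, 2, 3, 4, 5, 6], the degrees are [6, 4, 2, 5, 3, 2, 4], giving D = diag(6, 4, 2, 5, 3, 2, 4) and L = D - A. The sorted Laplacian eigenvalues are [0, 1.6972, 2.1392, 3.7459, 5.3028, 6.1149, 7]; the algebraic connectivity is the second entry, 1.6972. By the matrix-tree theorem the graph has (1/7) * product of the nonzero eigenvalues = 441 spanning trees.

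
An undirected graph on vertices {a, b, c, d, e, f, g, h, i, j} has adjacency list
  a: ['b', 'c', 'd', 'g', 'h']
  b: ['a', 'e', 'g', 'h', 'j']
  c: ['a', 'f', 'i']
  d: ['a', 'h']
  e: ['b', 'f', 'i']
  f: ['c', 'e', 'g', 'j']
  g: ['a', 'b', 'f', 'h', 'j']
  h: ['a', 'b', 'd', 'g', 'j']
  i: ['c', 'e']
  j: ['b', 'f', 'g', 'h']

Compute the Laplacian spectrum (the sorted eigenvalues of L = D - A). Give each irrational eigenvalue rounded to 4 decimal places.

Each diagonal entry of L is the vertex degree and each off-diagonal entry is -1 where an edge is present, 0 otherwise; in the order [a, b, c, d, e, f, g, h, i, j] the diagonal is [5, 5, 3, 2, 3, 4, 5, 5, 2, 4]. Since every row of L sums to 0, the all-ones vector is in the kernel and 0 is an eigenvalue. The eigenvalues sum to 38, which equals trace(L) = 2|E|. There is one zero in the spectrum, matching the 1 component.

[0, 1.0467, 1.8904, 2.7414, 3.4059, 4.0632, 5.2818, 6.2204, 6.6476, 6.7025]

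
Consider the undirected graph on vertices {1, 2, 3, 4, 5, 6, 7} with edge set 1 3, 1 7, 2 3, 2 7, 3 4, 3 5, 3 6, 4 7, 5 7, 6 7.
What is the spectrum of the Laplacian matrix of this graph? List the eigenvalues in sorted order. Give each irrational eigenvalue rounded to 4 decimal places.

[0, 2, 2, 2, 2, 5, 7]

Each diagonal entry of L is the vertex degree and each off-diagonal entry is -1 where an edge is present, 0 otherwise; in the order [1, 2, 3, 4, 5, 6, 7] the diagonal is [2, 2, 5, 2, 2, 2, 5]. Since every row of L sums to 0, the all-ones vector is in the kernel and 0 is an eigenvalue. The eigenvalues sum to 20, which equals trace(L) = 2|E|. The largest eigenvalue, 7, is at most the vertex count 7.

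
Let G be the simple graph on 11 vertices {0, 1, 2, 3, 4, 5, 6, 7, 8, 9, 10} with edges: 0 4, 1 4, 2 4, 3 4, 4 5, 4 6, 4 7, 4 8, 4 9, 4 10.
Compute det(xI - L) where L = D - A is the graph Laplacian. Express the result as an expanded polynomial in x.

x^11 - 20x^10 + 135x^9 - 480x^8 + 1050x^7 - 1512x^6 + 1470x^5 - 960x^4 + 405x^3 - 100x^2 + 11x

Reading degrees in the order [0, 1, 2, 3, 4, 5, 6, 7, 8, 9, 10] gives [1, 1, 1, 1, 10, 1, 1, 1, 1, 1, 1]; set D = diag(1, 1, 1, 1, 10, 1, 1, 1, 1, 1, 1) and form L = D - A. L has integer entries, so p(x) = det(xI - L) has integer coefficients. Expanding the determinant yields x^11 - 20x^10 + 135x^9 - 480x^8 + 1050x^7 - 1512x^6 + 1470x^5 - 960x^4 + 405x^3 - 100x^2 + 11x. Since p(0) = det(-L) = 0, x divides p(x). There is one zero in the spectrum, matching the 1 component.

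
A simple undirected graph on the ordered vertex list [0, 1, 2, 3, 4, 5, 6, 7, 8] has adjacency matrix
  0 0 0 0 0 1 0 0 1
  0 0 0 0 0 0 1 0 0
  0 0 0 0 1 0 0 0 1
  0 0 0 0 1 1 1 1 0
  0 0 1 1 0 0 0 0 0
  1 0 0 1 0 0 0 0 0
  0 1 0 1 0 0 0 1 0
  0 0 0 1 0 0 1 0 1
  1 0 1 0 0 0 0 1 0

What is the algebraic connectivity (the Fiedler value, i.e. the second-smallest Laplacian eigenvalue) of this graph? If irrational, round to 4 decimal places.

0.5617

With the vertex order [0, 1, 2, 3, 4, 5, 6, 7, 8], the degrees are [2, 1, 2, 4, 2, 2, 3, 3, 3], giving D = diag(2, 1, 2, 4, 2, 2, 3, 3, 3) and L = D - A. Computing the eigenvalues of L and sorting gives [0, 0.5617, 1, 1.6972, 1.8614, 3, 3.8202, 4.7566, 5.3028]. The Fiedler value lambda_2 = 0.5617 is strictly positive, so the graph is connected. There is one zero in the spectrum, matching the 1 component.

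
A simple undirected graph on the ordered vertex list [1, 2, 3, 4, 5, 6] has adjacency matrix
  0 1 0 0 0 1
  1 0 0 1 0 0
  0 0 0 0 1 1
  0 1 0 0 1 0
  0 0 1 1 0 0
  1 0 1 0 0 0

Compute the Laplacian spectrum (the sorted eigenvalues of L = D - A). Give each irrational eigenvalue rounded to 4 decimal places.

[0, 1, 1, 3, 3, 4]

Each diagonal entry of L is the vertex degree and each off-diagonal entry is -1 where an edge is present, 0 otherwise; in the order [1, 2, 3, 4, 5, 6] the diagonal is [2, 2, 2, 2, 2, 2]. Since every row of L sums to 0, the all-ones vector is in the kernel and 0 is an eigenvalue. There is one zero in the spectrum, matching the 1 component.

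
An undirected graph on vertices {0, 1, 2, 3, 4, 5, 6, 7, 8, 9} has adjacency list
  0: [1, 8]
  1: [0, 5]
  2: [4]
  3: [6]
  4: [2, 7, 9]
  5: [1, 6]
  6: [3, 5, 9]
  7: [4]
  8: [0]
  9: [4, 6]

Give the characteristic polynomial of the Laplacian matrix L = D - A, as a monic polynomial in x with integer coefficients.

x^10 - 18x^9 + 134x^8 - 536x^7 + 1255x^6 - 1760x^5 + 1452x^4 - 660x^3 + 142x^2 - 10x

Each diagonal entry of L is the vertex degree and each off-diagonal entry is -1 where an edge is present, 0 otherwise; in the order [0, 1, 2, 3, 4, 5, 6, 7, 8, 9] the diagonal is [2, 2, 1, 1, 3, 2, 3, 1, 1, 2]. L has integer entries, so p(x) = det(xI - L) has integer coefficients. Expanding the determinant yields x^10 - 18x^9 + 134x^8 - 536x^7 + 1255x^6 - 1760x^5 + 1452x^4 - 660x^3 + 142x^2 - 10x. The coefficient of x^9 equals -trace(L) = -18, matching the sum of degrees. The eigenvalues sum to 18, which equals trace(L) = 2|E|.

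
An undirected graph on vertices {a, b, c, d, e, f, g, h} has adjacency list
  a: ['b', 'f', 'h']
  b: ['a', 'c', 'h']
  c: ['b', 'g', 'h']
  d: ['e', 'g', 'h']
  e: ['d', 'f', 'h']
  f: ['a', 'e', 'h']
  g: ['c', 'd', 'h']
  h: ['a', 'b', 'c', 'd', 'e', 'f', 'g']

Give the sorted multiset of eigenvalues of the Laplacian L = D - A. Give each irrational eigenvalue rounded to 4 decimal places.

[0, 1.7530, 1.7530, 3.4450, 3.4450, 4.8019, 4.8019, 8]

With the vertex order [a, b, c, d, e, f, g, h], the degrees are [3, 3, 3, 3, 3, 3, 3, 7], giving D = diag(3, 3, 3, 3, 3, 3, 3, 7) and L = D - A. L is symmetric positive semidefinite, so every eigenvalue is real and nonnegative. The single zero eigenvalue shows the graph is connected. By the matrix-tree theorem the graph has (1/8) * product of the nonzero eigenvalues = 841 spanning trees. There is one zero in the spectrum, matching the 1 component.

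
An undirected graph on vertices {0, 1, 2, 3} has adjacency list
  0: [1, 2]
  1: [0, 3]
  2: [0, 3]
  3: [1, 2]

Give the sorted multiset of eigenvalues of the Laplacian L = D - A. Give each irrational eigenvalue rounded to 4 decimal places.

[0, 2, 2, 4]

With the vertex order [0, 1, 2, 3], the degrees are [2, 2, 2, 2], giving D = diag(2, 2, 2, 2) and L = D - A. The multiplicity of 0 as a Laplacian eigenvalue equals the number of connected components. The single zero eigenvalue shows the graph is connected.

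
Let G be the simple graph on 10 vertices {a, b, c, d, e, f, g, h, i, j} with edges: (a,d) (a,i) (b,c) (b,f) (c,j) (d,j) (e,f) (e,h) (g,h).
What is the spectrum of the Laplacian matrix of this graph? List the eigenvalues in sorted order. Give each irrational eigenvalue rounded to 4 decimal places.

With the vertex order [a, b, c, d, e, f, g, h, i, j], the degrees are [2, 2, 2, 2, 2, 2, 1, 2, 1, 2], giving D = diag(2, 2, 2, 2, 2, 2, 1, 2, 1, 2) and L = D - A. L is symmetric positive semidefinite, so every eigenvalue is real and nonnegative. The eigenvalues sum to 18, which equals trace(L) = 2|E|. There is one zero in the spectrum, matching the 1 component.

[0, 0.0979, 0.3820, 0.8244, 1.3820, 2, 2.6180, 3.1756, 3.6180, 3.9021]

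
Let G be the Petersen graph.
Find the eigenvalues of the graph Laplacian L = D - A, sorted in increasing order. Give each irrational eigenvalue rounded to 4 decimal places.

[0, 2, 2, 2, 2, 2, 5, 5, 5, 5]

The graph has 10 vertices and degree multiset [3, 3, 3, 3, 3, 3, 3, 3, 3, 3]; D is the diagonal matrix of degrees and L = D - A. L is symmetric positive semidefinite, so every eigenvalue is real and nonnegative. The largest eigenvalue, 5, is at most the vertex count 10.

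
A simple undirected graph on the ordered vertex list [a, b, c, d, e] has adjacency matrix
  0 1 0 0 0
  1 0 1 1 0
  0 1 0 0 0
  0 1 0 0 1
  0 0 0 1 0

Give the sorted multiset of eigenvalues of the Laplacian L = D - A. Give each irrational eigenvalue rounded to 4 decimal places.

[0, 0.5188, 1, 2.3111, 4.1701]

Each diagonal entry of L is the vertex degree and each off-diagonal entry is -1 where an edge is present, 0 otherwise; in the order [a, b, c, d, e] the diagonal is [1, 3, 1, 2, 1]. Since every row of L sums to 0, the all-ones vector is in the kernel and 0 is an eigenvalue. By the matrix-tree theorem the graph has (1/5) * product of the nonzero eigenvalues = 1 spanning tree.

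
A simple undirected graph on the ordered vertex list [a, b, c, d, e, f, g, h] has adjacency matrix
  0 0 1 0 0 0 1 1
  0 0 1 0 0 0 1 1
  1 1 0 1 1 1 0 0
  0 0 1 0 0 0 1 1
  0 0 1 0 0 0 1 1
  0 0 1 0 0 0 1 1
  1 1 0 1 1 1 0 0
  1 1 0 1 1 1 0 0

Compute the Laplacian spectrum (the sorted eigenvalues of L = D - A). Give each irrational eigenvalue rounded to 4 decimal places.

Reading degrees in the order [a, b, c, d, e, f, g, h] gives [3, 3, 5, 3, 3, 3, 5, 5]; set D = diag(3, 3, 5, 3, 3, 3, 5, 5) and form L = D - A. Since every row of L sums to 0, the all-ones vector is in the kernel and 0 is an eigenvalue.

[0, 3, 3, 3, 3, 5, 5, 8]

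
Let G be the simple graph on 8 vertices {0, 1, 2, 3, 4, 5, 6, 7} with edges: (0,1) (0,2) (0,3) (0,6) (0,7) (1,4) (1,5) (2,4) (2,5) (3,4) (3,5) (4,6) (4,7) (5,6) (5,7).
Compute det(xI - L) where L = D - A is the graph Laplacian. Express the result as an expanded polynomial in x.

With the vertex order [0, 1, 2, 3, 4, 5, 6, 7], the degrees are [5, 3, 3, 3, 5, 5, 3, 3], giving D = diag(5, 3, 3, 3, 5, 5, 3, 3) and L = D - A. L has integer entries, so p(x) = det(xI - L) has integer coefficients. Expanding the determinant yields x^8 - 30x^7 + 375x^6 - 2540x^5 + 10095x^4 - 23598x^3 + 30105x^2 - 16200x. The coefficient of x^7 equals -trace(L) = -30, matching the sum of degrees. By the matrix-tree theorem the graph has (1/8) * product of the nonzero eigenvalues = 2025 spanning trees. There is one zero in the spectrum, matching the 1 component.

x^8 - 30x^7 + 375x^6 - 2540x^5 + 10095x^4 - 23598x^3 + 30105x^2 - 16200x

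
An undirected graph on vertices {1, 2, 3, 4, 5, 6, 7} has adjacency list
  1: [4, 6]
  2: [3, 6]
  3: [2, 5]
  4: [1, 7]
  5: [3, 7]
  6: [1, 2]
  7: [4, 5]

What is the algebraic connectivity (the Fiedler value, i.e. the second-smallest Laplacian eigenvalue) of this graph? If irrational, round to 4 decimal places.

0.7530

With the vertex order [1, 2, 3, 4, 5, 6, 7], the degrees are [2, 2, 2, 2, 2, 2, 2], giving D = diag(2, 2, 2, 2, 2, 2, 2) and L = D - A. The smallest Laplacian eigenvalue is always 0. The next one, lambda_2 = 0.7530, measures how hard the graph is to disconnect: larger values mean better connectivity. The largest eigenvalue, 3.8019, is at most the vertex count 7. There is one zero in the spectrum, matching the 1 component.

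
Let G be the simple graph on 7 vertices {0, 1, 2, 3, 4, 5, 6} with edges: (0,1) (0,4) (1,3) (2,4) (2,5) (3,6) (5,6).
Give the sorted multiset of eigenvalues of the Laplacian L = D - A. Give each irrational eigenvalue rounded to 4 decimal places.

With the vertex order [0, 1, 2, 3, 4, 5, 6], the degrees are [2, 2, 2, 2, 2, 2, 2], giving D = diag(2, 2, 2, 2, 2, 2, 2) and L = D - A. Since every row of L sums to 0, the all-ones vector is in the kernel and 0 is an eigenvalue. The single zero eigenvalue shows the graph is connected. By the matrix-tree theorem the graph has (1/7) * product of the nonzero eigenvalues = 7 spanning trees. The eigenvalues sum to 14, which equals trace(L) = 2|E|.

[0, 0.7530, 0.7530, 2.4450, 2.4450, 3.8019, 3.8019]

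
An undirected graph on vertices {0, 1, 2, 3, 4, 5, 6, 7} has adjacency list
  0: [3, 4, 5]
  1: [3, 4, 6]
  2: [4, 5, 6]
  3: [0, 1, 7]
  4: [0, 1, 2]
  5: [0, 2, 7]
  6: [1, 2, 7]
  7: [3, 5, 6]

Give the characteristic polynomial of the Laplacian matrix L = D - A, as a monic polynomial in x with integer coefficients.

x^8 - 24x^7 + 240x^6 - 1296x^5 + 4080x^4 - 7488x^3 + 7424x^2 - 3072x

Reading degrees in the order [0, 1, 2, 3, 4, 5, 6, 7] gives [3, 3, 3, 3, 3, 3, 3, 3]; set D = diag(3, 3, 3, 3, 3, 3, 3, 3) and form L = D - A. L has integer entries, so p(x) = det(xI - L) has integer coefficients. Expanding the determinant yields x^8 - 24x^7 + 240x^6 - 1296x^5 + 4080x^4 - 7488x^3 + 7424x^2 - 3072x. The coefficient of x^7 equals -trace(L) = -24, matching the sum of degrees. There is one zero in the spectrum, matching the 1 component.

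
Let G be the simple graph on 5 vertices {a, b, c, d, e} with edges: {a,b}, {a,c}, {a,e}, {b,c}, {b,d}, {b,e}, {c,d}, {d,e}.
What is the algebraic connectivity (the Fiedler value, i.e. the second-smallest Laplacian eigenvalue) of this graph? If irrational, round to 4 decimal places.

3

Each diagonal entry of L is the vertex degree and each off-diagonal entry is -1 where an edge is present, 0 otherwise; in the order [a, b, c, d, e] the diagonal is [3, 4, 3, 3, 3]. Computing the eigenvalues of L and sorting gives [0, 3, 3, 5, 5]. The Fiedler value lambda_2 = 3 is strictly positive, so the graph is connected. By the matrix-tree theorem the graph has (1/5) * product of the nonzero eigenvalues = 45 spanning trees. The largest eigenvalue, 5, is at most the vertex count 5.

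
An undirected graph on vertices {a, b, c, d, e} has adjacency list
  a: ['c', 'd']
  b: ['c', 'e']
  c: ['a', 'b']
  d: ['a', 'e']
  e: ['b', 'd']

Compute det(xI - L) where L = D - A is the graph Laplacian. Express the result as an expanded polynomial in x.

x^5 - 10x^4 + 35x^3 - 50x^2 + 25x

Each diagonal entry of L is the vertex degree and each off-diagonal entry is -1 where an edge is present, 0 otherwise; in the order [a, b, c, d, e] the diagonal is [2, 2, 2, 2, 2]. Computing det(xI - L) by cofactor expansion (or equivalently via sum-over-permutations) gives x^5 - 10x^4 + 35x^3 - 50x^2 + 25x. The coefficient of x^4 equals -trace(L) = -10, matching the sum of degrees.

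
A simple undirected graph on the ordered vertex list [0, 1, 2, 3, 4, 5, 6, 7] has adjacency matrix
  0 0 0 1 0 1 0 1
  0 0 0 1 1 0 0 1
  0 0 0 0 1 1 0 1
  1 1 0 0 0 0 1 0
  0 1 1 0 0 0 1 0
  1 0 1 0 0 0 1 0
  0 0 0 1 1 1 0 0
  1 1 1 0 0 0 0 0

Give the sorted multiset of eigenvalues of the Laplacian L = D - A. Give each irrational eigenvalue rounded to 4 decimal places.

Reading degrees in the order [0, 1, 2, 3, 4, 5, 6, 7] gives [3, 3, 3, 3, 3, 3, 3, 3]; set D = diag(3, 3, 3, 3, 3, 3, 3, 3) and form L = D - A. L is symmetric positive semidefinite, so every eigenvalue is real and nonnegative. The single zero eigenvalue shows the graph is connected. The eigenvalues sum to 24, which equals trace(L) = 2|E|. There is one zero in the spectrum, matching the 1 component.

[0, 2, 2, 2, 4, 4, 4, 6]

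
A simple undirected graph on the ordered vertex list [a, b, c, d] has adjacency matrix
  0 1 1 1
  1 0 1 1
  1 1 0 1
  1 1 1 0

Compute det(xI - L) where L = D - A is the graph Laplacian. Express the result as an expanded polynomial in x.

Reading degrees in the order [a, b, c, d] gives [3, 3, 3, 3]; set D = diag(3, 3, 3, 3) and form L = D - A. The eigenvalues of L are [0, 4, 4, 4]; the characteristic polynomial is the product of (x - lambda_i), which multiplies out to x^4 - 12x^3 + 48x^2 - 64x. Since p(0) = det(-L) = 0, x divides p(x).

x^4 - 12x^3 + 48x^2 - 64x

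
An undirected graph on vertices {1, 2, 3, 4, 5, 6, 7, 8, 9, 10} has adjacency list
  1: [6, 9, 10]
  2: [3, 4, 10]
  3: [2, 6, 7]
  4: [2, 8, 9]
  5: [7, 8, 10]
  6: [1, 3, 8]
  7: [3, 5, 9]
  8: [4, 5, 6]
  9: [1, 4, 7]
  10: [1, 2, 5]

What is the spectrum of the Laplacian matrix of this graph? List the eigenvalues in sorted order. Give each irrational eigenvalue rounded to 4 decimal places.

Reading degrees in the order [1, 2, 3, 4, 5, 6, 7, 8, 9, 10] gives [3, 3, 3, 3, 3, 3, 3, 3, 3, 3]; set D = diag(3, 3, 3, 3, 3, 3, 3, 3, 3, 3) and form L = D - A. Since every row of L sums to 0, the all-ones vector is in the kernel and 0 is an eigenvalue. The single zero eigenvalue shows the graph is connected. The largest eigenvalue, 5, is at most the vertex count 10.

[0, 2, 2, 2, 2, 2, 5, 5, 5, 5]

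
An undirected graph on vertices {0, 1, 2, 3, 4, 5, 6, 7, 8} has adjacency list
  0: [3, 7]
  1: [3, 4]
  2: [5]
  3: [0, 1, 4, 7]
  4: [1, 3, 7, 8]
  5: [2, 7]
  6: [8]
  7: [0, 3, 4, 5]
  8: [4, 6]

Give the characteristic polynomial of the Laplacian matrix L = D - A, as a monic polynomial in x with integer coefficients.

x^9 - 22x^8 + 198x^7 - 942x^6 + 2556x^5 - 3972x^4 + 3347x^3 - 1334x^2 + 189x

Each diagonal entry of L is the vertex degree and each off-diagonal entry is -1 where an edge is present, 0 otherwise; in the order [0, 1, 2, 3, 4, 5, 6, 7, 8] the diagonal is [2, 2, 1, 4, 4, 2, 1, 4, 2]. Computing det(xI - L) by cofactor expansion (or equivalently via sum-over-permutations) gives x^9 - 22x^8 + 198x^7 - 942x^6 + 2556x^5 - 3972x^4 + 3347x^3 - 1334x^2 + 189x. The constant term is 0 because L is singular (the all-ones vector lies in its kernel). There is one zero in the spectrum, matching the 1 component. The eigenvalues sum to 22, which equals trace(L) = 2|E|.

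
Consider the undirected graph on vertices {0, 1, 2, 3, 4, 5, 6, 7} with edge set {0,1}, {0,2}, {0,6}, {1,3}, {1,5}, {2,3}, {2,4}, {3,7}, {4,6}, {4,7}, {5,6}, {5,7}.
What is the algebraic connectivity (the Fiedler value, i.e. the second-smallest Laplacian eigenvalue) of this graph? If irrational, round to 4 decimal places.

2

Reading degrees in the order [0, 1, 2, 3, 4, 5, 6, 7] gives [3, 3, 3, 3, 3, 3, 3, 3]; set D = diag(3, 3, 3, 3, 3, 3, 3, 3) and form L = D - A. The sorted Laplacian eigenvalues are [0, 2, 2, 2, 4, 4, 4, 6]; the algebraic connectivity is the second entry, 2. The eigenvalues sum to 24, which equals trace(L) = 2|E|.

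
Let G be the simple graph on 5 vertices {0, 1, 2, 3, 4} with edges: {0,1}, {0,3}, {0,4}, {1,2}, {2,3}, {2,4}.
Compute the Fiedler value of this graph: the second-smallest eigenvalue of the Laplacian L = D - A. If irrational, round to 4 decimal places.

Each diagonal entry of L is the vertex degree and each off-diagonal entry is -1 where an edge is present, 0 otherwise; in the order [0, 1, 2, 3, 4] the diagonal is [3, 2, 3, 2, 2]. Computing the eigenvalues of L and sorting gives [0, 2, 2, 3, 5]. The Fiedler value lambda_2 = 2 is strictly positive, so the graph is connected. The largest eigenvalue, 5, is at most the vertex count 5. There is one zero in the spectrum, matching the 1 component.

2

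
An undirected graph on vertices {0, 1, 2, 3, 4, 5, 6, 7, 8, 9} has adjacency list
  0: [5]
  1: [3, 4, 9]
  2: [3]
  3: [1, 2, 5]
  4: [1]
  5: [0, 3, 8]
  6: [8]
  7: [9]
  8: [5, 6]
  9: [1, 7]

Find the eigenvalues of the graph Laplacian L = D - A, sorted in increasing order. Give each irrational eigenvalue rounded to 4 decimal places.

With the vertex order [0, 1, 2, 3, 4, 5, 6, 7, 8, 9], the degrees are [1, 3, 1, 3, 1, 3, 1, 1, 2, 2], giving D = diag(1, 3, 1, 3, 1, 3, 1, 1, 2, 2) and L = D - A. The multiplicity of 0 as a Laplacian eigenvalue equals the number of connected components.

[0, 0.1729, 0.4755, 0.6617, 0.7420, 2, 2.2091, 2.9065, 3.9563, 4.8760]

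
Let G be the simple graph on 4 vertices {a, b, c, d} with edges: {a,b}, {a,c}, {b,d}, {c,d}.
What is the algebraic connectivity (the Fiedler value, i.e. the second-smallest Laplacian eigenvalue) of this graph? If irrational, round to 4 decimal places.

2

Each diagonal entry of L is the vertex degree and each off-diagonal entry is -1 where an edge is present, 0 otherwise; in the order [a, b, c, d] the diagonal is [2, 2, 2, 2]. The smallest Laplacian eigenvalue is always 0. The next one, lambda_2 = 2, measures how hard the graph is to disconnect: larger values mean better connectivity. The eigenvalues sum to 8, which equals trace(L) = 2|E|. The largest eigenvalue, 4, is at most the vertex count 4.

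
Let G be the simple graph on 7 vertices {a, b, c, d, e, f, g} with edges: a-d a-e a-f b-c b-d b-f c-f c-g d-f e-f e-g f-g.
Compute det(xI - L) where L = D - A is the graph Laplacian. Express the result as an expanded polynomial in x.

x^7 - 24x^6 + 231x^5 - 1140x^4 + 3036x^3 - 4128x^2 + 2240x

Reading degrees in the order [a, b, c, d, e, f, g] gives [3, 3, 3, 3, 3, 6, 3]; set D = diag(3, 3, 3, 3, 3, 6, 3) and form L = D - A. L has integer entries, so p(x) = det(xI - L) has integer coefficients. Expanding the determinant yields x^7 - 24x^6 + 231x^5 - 1140x^4 + 3036x^3 - 4128x^2 + 2240x. The coefficient of x^6 equals -trace(L) = -24, matching the sum of degrees. By the matrix-tree theorem the graph has (1/7) * product of the nonzero eigenvalues = 320 spanning trees. The eigenvalues sum to 24, which equals trace(L) = 2|E|.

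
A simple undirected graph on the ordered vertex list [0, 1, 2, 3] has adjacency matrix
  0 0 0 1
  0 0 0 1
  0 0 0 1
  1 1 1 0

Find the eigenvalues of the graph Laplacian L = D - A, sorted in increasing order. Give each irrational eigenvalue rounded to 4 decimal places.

[0, 1, 1, 4]

Each diagonal entry of L is the vertex degree and each off-diagonal entry is -1 where an edge is present, 0 otherwise; in the order [0, 1, 2, 3] the diagonal is [1, 1, 1, 3]. Diagonalising L (or applying a numerical eigensolver to the 4x4 matrix) gives the spectrum above. The largest eigenvalue, 4, is at most the vertex count 4.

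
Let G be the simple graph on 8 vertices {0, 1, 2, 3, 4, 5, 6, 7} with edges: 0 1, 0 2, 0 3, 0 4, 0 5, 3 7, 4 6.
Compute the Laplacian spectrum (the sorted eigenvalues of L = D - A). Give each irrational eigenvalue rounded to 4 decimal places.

[0, 0.3820, 0.5607, 1, 1, 2.3389, 2.6180, 6.1004]

Reading degrees in the order [0, 1, 2, 3, 4, 5, 6, 7] gives [5, 1, 1, 2, 2, 1, 1, 1]; set D = diag(5, 1, 1, 2, 2, 1, 1, 1) and form L = D - A. Since every row of L sums to 0, the all-ones vector is in the kernel and 0 is an eigenvalue. The largest eigenvalue, 6.1004, is at most the vertex count 8.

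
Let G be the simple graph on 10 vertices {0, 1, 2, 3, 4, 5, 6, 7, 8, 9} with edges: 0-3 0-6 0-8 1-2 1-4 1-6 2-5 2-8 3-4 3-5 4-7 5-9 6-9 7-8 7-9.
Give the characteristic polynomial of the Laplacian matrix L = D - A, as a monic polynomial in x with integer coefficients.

x^10 - 30x^9 + 390x^8 - 2880x^7 + 13305x^6 - 39882x^5 + 77640x^4 - 94800x^3 + 66000x^2 - 20000x

Reading degrees in the order [0, 1, 2, 3, 4, 5, 6, 7, 8, 9] gives [3, 3, 3, 3, 3, 3, 3, 3, 3, 3]; set D = diag(3, 3, 3, 3, 3, 3, 3, 3, 3, 3) and form L = D - A. Computing det(xI - L) by cofactor expansion (or equivalently via sum-over-permutations) gives x^10 - 30x^9 + 390x^8 - 2880x^7 + 13305x^6 - 39882x^5 + 77640x^4 - 94800x^3 + 66000x^2 - 20000x. The constant term is 0 because L is singular (the all-ones vector lies in its kernel). By the matrix-tree theorem the graph has (1/10) * product of the nonzero eigenvalues = 2000 spanning trees. The largest eigenvalue, 5, is at most the vertex count 10.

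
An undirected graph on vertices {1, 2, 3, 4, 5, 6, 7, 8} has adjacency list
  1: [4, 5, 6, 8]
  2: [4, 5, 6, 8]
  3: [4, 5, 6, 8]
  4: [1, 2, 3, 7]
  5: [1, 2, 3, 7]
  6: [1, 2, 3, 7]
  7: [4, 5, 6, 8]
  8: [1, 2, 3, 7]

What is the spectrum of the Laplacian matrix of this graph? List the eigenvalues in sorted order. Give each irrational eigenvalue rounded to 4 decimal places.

Each diagonal entry of L is the vertex degree and each off-diagonal entry is -1 where an edge is present, 0 otherwise; in the order [1, 2, 3, 4, 5, 6, 7, 8] the diagonal is [4, 4, 4, 4, 4, 4, 4, 4]. Since every row of L sums to 0, the all-ones vector is in the kernel and 0 is an eigenvalue. The single zero eigenvalue shows the graph is connected.

[0, 4, 4, 4, 4, 4, 4, 8]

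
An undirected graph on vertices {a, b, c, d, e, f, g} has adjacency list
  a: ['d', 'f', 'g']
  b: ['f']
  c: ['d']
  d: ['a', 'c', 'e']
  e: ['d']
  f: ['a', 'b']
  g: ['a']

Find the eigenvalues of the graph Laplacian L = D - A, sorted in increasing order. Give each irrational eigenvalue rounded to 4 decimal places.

Each diagonal entry of L is the vertex degree and each off-diagonal entry is -1 where an edge is present, 0 otherwise; in the order [a, b, c, d, e, f, g] the diagonal is [3, 1, 1, 3, 1, 2, 1]. Diagonalising L (or applying a numerical eigensolver to the 7x7 matrix) gives the spectrum above. The single zero eigenvalue shows the graph is connected. The eigenvalues sum to 12, which equals trace(L) = 2|E|. By the matrix-tree theorem the graph has (1/7) * product of the nonzero eigenvalues = 1 spanning tree.

[0, 0.3217, 0.6802, 1, 2.1397, 3.2297, 4.6287]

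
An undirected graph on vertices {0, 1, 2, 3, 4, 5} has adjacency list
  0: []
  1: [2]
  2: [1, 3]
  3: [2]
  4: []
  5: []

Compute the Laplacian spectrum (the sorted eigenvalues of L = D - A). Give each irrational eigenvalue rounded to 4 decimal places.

Reading degrees in the order [0, 1, 2, 3, 4, 5] gives [0, 1, 2, 1, 0, 0]; set D = diag(0, 1, 2, 1, 0, 0) and form L = D - A. L is symmetric positive semidefinite, so every eigenvalue is real and nonnegative. The 4 zero eigenvalues correspond to the 4 connected components. There are 4 zeros in the spectrum, matching the 4 components. The eigenvalues sum to 4, which equals trace(L) = 2|E|.

[0, 0, 0, 0, 1, 3]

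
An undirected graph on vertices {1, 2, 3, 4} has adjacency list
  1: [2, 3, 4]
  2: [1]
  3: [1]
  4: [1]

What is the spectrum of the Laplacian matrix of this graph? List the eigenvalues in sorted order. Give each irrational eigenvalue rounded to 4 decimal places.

[0, 1, 1, 4]

Reading degrees in the order [1, 2, 3, 4] gives [3, 1, 1, 1]; set D = diag(3, 1, 1, 1) and form L = D - A. Diagonalising L (or applying a numerical eigensolver to the 4x4 matrix) gives the spectrum above. There is one zero in the spectrum, matching the 1 component.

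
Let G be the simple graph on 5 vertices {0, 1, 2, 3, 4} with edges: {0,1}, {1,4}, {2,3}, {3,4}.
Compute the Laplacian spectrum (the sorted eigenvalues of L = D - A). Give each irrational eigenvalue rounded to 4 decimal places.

[0, 0.3820, 1.3820, 2.6180, 3.6180]

With the vertex order [0, 1, 2, 3, 4], the degrees are [1, 2, 1, 2, 2], giving D = diag(1, 2, 1, 2, 2) and L = D - A. L is symmetric positive semidefinite, so every eigenvalue is real and nonnegative. By the matrix-tree theorem the graph has (1/5) * product of the nonzero eigenvalues = 1 spanning tree.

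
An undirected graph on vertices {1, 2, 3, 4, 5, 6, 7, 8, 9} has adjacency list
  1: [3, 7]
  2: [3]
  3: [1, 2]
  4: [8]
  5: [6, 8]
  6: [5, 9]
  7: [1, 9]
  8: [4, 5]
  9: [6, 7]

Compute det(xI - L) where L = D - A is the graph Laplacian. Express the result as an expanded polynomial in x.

Reading degrees in the order [1, 2, 3, 4, 5, 6, 7, 8, 9] gives [2, 1, 2, 1, 2, 2, 2, 2, 2]; set D = diag(2, 1, 2, 1, 2, 2, 2, 2, 2) and form L = D - A. L has integer entries, so p(x) = det(xI - L) has integer coefficients. Expanding the determinant yields x^9 - 16x^8 + 105x^7 - 364x^6 + 715x^5 - 792x^4 + 462x^3 - 120x^2 + 9x. The coefficient of x^8 equals -trace(L) = -16, matching the sum of degrees. By the matrix-tree theorem the graph has (1/9) * product of the nonzero eigenvalues = 1 spanning tree.

x^9 - 16x^8 + 105x^7 - 364x^6 + 715x^5 - 792x^4 + 462x^3 - 120x^2 + 9x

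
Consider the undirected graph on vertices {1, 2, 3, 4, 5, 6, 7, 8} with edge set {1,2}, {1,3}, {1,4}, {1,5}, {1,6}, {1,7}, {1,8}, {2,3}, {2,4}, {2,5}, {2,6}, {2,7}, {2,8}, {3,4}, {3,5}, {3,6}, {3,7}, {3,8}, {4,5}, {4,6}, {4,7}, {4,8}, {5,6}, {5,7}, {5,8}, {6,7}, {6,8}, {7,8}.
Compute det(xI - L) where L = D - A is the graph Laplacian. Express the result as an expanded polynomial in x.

x^8 - 56x^7 + 1344x^6 - 17920x^5 + 143360x^4 - 688128x^3 + 1835008x^2 - 2097152x

Each diagonal entry of L is the vertex degree and each off-diagonal entry is -1 where an edge is present, 0 otherwise; in the order [1, 2, 3, 4, 5, 6, 7, 8] the diagonal is [7, 7, 7, 7, 7, 7, 7, 7]. L has integer entries, so p(x) = det(xI - L) has integer coefficients. Expanding the determinant yields x^8 - 56x^7 + 1344x^6 - 17920x^5 + 143360x^4 - 688128x^3 + 1835008x^2 - 2097152x. Since p(0) = det(-L) = 0, x divides p(x).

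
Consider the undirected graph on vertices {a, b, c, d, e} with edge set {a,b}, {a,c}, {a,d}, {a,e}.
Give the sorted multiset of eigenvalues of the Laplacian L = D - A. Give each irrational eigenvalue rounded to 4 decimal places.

Reading degrees in the order [a, b, c, d, e] gives [4, 1, 1, 1, 1]; set D = diag(4, 1, 1, 1, 1) and form L = D - A. Diagonalising L (or applying a numerical eigensolver to the 5x5 matrix) gives the spectrum above. The single zero eigenvalue shows the graph is connected. By the matrix-tree theorem the graph has (1/5) * product of the nonzero eigenvalues = 1 spanning tree.

[0, 1, 1, 1, 5]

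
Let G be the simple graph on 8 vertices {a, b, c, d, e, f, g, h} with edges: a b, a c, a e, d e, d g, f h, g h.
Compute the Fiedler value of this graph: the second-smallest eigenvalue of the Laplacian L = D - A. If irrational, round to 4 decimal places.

0.1667

With the vertex order [a, b, c, d, e, f, g, h], the degrees are [3, 1, 1, 2, 2, 1, 2, 2], giving D = diag(3, 1, 1, 2, 2, 1, 2, 2) and L = D - A. Computing the eigenvalues of L and sorting gives [0, 0.1667, 0.7276, 1, 1.6353, 2.6729, 3.5643, 4.2332]. The Fiedler value lambda_2 = 0.1667 is strictly positive, so the graph is connected. There is one zero in the spectrum, matching the 1 component. By the matrix-tree theorem the graph has (1/8) * product of the nonzero eigenvalues = 1 spanning tree.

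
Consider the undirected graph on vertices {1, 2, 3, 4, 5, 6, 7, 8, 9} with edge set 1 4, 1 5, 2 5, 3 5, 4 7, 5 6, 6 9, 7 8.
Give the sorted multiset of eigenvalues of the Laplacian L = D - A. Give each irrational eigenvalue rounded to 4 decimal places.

[0, 0.1774, 0.5242, 1, 1, 2.1609, 2.4961, 3.4670, 5.1743]

Each diagonal entry of L is the vertex degree and each off-diagonal entry is -1 where an edge is present, 0 otherwise; in the order [1, 2, 3, 4, 5, 6, 7, 8, 9] the diagonal is [2, 1, 1, 2, 4, 2, 2, 1, 1]. Since every row of L sums to 0, the all-ones vector is in the kernel and 0 is an eigenvalue.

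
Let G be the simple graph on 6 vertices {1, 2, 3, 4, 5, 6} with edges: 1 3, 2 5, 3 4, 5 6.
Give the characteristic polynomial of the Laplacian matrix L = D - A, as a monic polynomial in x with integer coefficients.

Reading degrees in the order [1, 2, 3, 4, 5, 6] gives [1, 1, 2, 1, 2, 1]; set D = diag(1, 1, 2, 1, 2, 1) and form L = D - A. L has integer entries, so p(x) = det(xI - L) has integer coefficients. Expanding the determinant yields x^6 - 8x^5 + 22x^4 - 24x^3 + 9x^2. The coefficient of x^5 equals -trace(L) = -8, matching the sum of degrees.

x^6 - 8x^5 + 22x^4 - 24x^3 + 9x^2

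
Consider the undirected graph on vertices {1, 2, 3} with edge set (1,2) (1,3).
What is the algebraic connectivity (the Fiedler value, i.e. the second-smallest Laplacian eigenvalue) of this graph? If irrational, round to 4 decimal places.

Reading degrees in the order [1, 2, 3] gives [2, 1, 1]; set D = diag(2, 1, 1) and form L = D - A. The smallest Laplacian eigenvalue is always 0. The next one, lambda_2 = 1, measures how hard the graph is to disconnect: larger values mean better connectivity.

1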